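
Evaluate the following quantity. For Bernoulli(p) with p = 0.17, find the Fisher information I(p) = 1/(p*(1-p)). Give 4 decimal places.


For Bernoulli(p), Fisher information is I(p) = 1/(p*(1-p)).
p = 0.17, 1-p = 0.83.
p*(1-p) = 0.1411.
I(p) = 1/0.1411 = 7.0872

7.0872


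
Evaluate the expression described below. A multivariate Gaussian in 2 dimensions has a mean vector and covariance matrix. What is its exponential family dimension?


Exponential family dimension calculation:
For 2-dim MVN: mean has 2 params, covariance has 2*3/2 = 3 unique entries.
Total dim = 2 + 3 = 5.

5


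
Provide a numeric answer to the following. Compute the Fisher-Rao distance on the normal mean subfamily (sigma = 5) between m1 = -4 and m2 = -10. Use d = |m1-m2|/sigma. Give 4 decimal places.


On the fixed-variance normal subfamily, geodesic distance = |m1-m2|/sigma.
|-4 - -10| = 6.
sigma = 5.
d = 6/5 = 1.2000

1.2000


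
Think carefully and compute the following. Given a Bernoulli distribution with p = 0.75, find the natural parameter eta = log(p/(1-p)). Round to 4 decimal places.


Natural parameter for Bernoulli: eta = log(p/(1-p)).
p = 0.75, 1-p = 0.25.
p/(1-p) = 3.0.
eta = log(3.0) = 1.0986

1.0986


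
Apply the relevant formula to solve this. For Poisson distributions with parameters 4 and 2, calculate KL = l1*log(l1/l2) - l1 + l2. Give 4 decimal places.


KL divergence for Poisson:
KL = l1*log(l1/l2) - l1 + l2.
l1 = 4, l2 = 2.
log(4/2) = 0.693147.
l1*log(l1/l2) = 4 * 0.693147 = 2.772589.
KL = 2.772589 - 4 + 2 = 0.7726

0.7726


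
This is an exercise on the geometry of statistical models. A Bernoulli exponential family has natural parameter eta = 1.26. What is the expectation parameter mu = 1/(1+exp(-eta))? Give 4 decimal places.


Dual coordinate (expectation parameter) for Bernoulli:
mu = 1/(1+exp(-eta)).
eta = 1.26.
exp(-eta) = exp(-1.26) = 0.283654.
mu = 1/(1+0.283654) = 0.7790

0.7790


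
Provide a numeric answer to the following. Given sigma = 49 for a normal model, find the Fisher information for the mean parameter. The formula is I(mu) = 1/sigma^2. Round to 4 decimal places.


The Fisher information for the mean of a normal distribution is I(mu) = 1/sigma^2.
sigma = 49, so sigma^2 = 2401.
I(mu) = 1/2401 = 0.0004

0.0004


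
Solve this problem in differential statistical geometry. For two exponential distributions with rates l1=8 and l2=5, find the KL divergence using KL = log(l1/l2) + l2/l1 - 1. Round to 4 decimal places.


KL divergence for exponential family:
KL = log(l1/l2) + l2/l1 - 1.
log(8/5) = 0.470004.
5/8 = 0.625.
KL = 0.470004 + 0.625 - 1 = 0.0950

0.0950


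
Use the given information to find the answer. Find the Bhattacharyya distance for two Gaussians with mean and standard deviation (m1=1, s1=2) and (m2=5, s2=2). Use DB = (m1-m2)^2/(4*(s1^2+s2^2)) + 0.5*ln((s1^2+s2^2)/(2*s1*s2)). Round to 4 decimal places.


Bhattacharyya distance between two Gaussians:
DB = (m1-m2)^2/(4*(s1^2+s2^2)) + (1/2)*ln((s1^2+s2^2)/(2*s1*s2)).
(m1-m2)^2 = (-4)^2 = 16.
s1^2+s2^2 = 4 + 4 = 8.
term1 = 16/32 = 0.5.
term2 = 0.5*ln(8/8.0) = 0.0.
DB = 0.5 + 0.0 = 0.5000

0.5000


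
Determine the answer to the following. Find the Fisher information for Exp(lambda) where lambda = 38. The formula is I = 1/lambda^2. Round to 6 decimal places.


Fisher information for exponential: I(lambda) = 1/lambda^2.
lambda = 38, lambda^2 = 1444.
I = 1/1444 = 0.000693

0.000693


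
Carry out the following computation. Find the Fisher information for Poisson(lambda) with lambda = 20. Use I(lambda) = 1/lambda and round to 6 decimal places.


Fisher information for Poisson: I(lambda) = 1/lambda.
lambda = 20.
I(lambda) = 1/20 = 0.050000

0.050000


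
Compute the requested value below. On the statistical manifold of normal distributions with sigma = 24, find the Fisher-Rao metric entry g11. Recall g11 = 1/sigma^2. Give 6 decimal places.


For the 2-parameter normal family, the Fisher metric has:
  g11 = 1/sigma^2, g22 = 2/sigma^2.
sigma = 24, sigma^2 = 576.
g11 = 0.001736

0.001736


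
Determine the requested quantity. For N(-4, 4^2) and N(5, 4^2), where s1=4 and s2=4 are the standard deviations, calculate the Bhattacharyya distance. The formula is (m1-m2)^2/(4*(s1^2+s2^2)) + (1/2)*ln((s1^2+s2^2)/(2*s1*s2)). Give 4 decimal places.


Bhattacharyya distance between two Gaussians:
DB = (m1-m2)^2/(4*(s1^2+s2^2)) + (1/2)*ln((s1^2+s2^2)/(2*s1*s2)).
(m1-m2)^2 = (-9)^2 = 81.
s1^2+s2^2 = 16 + 16 = 32.
term1 = 81/128 = 0.632812.
term2 = 0.5*ln(32/32.0) = 0.0.
DB = 0.632812 + 0.0 = 0.6328

0.6328


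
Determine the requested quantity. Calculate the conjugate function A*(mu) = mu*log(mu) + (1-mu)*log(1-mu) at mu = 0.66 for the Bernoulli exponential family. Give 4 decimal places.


Legendre transform for Bernoulli:
A*(mu) = mu*log(mu) + (1-mu)*log(1-mu).
mu = 0.66, 1-mu = 0.34.
mu*log(mu) = 0.66*log(0.66) = -0.27424.
(1-mu)*log(1-mu) = 0.34*log(0.34) = -0.366795.
A* = -0.27424 + -0.366795 = -0.6410

-0.6410


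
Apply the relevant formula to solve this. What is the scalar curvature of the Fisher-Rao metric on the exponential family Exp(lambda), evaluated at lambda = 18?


This family has a single free parameter, so its statistical manifold
is 1-dimensional. The Riemann curvature tensor of any 1-dimensional
Riemannian manifold vanishes identically, so R = 0.

0


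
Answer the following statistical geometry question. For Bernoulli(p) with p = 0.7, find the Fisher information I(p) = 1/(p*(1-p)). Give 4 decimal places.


For Bernoulli(p), Fisher information is I(p) = 1/(p*(1-p)).
p = 0.7, 1-p = 0.3.
p*(1-p) = 0.21.
I(p) = 1/0.21 = 4.7619

4.7619


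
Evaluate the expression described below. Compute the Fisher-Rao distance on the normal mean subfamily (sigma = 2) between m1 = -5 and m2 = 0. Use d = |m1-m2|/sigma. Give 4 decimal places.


On the fixed-variance normal subfamily, geodesic distance = |m1-m2|/sigma.
|-5 - 0| = 5.
sigma = 2.
d = 5/2 = 2.5000

2.5000


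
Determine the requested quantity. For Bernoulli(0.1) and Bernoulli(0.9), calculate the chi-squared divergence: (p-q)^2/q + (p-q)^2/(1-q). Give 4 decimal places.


Chi-squared divergence between Bernoulli distributions:
chi^2 = (p-q)^2/q + (p-q)^2/(1-q).
p = 0.1, q = 0.9, p-q = -0.8.
(p-q)^2 = 0.64.
term1 = 0.64/0.9 = 0.711111.
term2 = 0.64/0.1 = 6.4.
chi^2 = 0.711111 + 6.4 = 7.1111

7.1111


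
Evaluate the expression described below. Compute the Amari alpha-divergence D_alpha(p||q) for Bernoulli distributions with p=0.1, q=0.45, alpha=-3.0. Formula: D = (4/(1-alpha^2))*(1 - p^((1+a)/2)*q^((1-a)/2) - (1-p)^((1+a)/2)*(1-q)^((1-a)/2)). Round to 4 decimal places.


Amari alpha-divergence:
D = (4/(1-alpha^2))*(1 - p^((1+a)/2)*q^((1-a)/2) - (1-p)^((1+a)/2)*(1-q)^((1-a)/2)).
alpha = -3.0, p = 0.1, q = 0.45.
e1 = (1+alpha)/2 = -1.0, e2 = (1-alpha)/2 = 2.0.
t1 = p^e1 * q^e2 = 0.1^-1.0 * 0.45^2.0 = 2.025.
t2 = (1-p)^e1 * (1-q)^e2 = 0.9^-1.0 * 0.55^2.0 = 0.336111.
4/(1-alpha^2) = -0.5.
D = -0.5*(1 - 2.025 - 0.336111) = 0.6806

0.6806


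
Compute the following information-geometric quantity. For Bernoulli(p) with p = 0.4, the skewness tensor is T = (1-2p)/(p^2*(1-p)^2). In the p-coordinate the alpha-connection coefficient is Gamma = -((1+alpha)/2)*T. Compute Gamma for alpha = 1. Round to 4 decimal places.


Skewness (Amari-Chentsov) tensor: T = (1-2p)/(p^2*(1-p)^2).
p = 0.4, 1-2p = 0.2, p^2 = 0.16, (1-p)^2 = 0.36.
T = 0.2/(0.16 * 0.36) = 3.472222.
In the p-coordinate, Gamma^(alpha) = Gamma^(0) - (alpha/2)*T with Gamma^(0) = (1/2)*g'(p) = -T/2,
so Gamma^(alpha) = -((1+alpha)/2)*T.
alpha = 1, -(1+alpha)/2 = -1.0.
Gamma = -1.0 * 3.472222 = -3.4722

-3.4722


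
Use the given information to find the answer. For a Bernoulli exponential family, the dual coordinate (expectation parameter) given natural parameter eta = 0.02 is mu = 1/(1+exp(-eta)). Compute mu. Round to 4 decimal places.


Dual coordinate (expectation parameter) for Bernoulli:
mu = 1/(1+exp(-eta)).
eta = 0.02.
exp(-eta) = exp(-0.02) = 0.980199.
mu = 1/(1+0.980199) = 0.5050

0.5050


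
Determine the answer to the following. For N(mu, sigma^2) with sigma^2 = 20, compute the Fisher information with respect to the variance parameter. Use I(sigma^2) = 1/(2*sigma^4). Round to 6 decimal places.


Fisher information for variance: I(sigma^2) = 1/(2*sigma^4).
sigma^2 = 20, so sigma^4 = 400.
I = 1/(2*400) = 1/800 = 0.001250

0.001250


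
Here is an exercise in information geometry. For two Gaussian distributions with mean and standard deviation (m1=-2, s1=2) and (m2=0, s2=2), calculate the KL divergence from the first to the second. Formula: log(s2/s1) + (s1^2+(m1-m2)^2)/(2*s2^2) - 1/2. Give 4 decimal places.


KL divergence between normal distributions:
KL = log(s2/s1) + (s1^2 + (m1-m2)^2)/(2*s2^2) - 1/2.
log(2/2) = 0.0.
(2^2 + (-2-0)^2)/(2*2^2) = (4 + 4)/8 = 1.0.
KL = 0.0 + 1.0 - 0.5 = 0.5000

0.5000


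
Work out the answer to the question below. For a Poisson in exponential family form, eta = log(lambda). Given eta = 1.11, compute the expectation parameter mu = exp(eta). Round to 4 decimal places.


Expectation parameter for Poisson exponential family:
mu = exp(eta).
eta = 1.11.
mu = exp(1.11) = 3.0344

3.0344


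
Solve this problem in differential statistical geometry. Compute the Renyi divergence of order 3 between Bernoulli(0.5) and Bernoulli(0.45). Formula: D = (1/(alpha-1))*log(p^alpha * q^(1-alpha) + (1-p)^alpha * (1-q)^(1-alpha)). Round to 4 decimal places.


Renyi divergence of order alpha between Bernoulli distributions:
D = (1/(alpha-1))*log(p^alpha * q^(1-alpha) + (1-p)^alpha * (1-q)^(1-alpha)).
alpha = 3, p = 0.5, q = 0.45.
p^alpha * q^(1-alpha) = 0.5^3 * 0.45^-2 = 0.617284.
(1-p)^alpha * (1-q)^(1-alpha) = 0.5^3 * 0.55^-2 = 0.413223.
sum = 0.617284 + 0.413223 = 1.030507.
D = (1/2)*log(1.030507) = 0.0150

0.0150


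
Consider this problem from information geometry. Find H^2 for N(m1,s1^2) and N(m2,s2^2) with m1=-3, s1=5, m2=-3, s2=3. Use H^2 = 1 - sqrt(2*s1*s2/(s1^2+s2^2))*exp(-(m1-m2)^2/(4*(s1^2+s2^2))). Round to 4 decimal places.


Squared Hellinger distance for Gaussians:
H^2 = 1 - sqrt(2*s1*s2/(s1^2+s2^2)) * exp(-(m1-m2)^2/(4*(s1^2+s2^2))).
s1^2 = 25, s2^2 = 9, s1^2+s2^2 = 34.
sqrt(2*5*3/(34)) = 0.939336.
(m1-m2)^2 = (0)^2 = 0.
exp(-0/(4*34)) = exp(0.0) = 1.0.
H^2 = 1 - 0.939336*1.0 = 0.0607

0.0607


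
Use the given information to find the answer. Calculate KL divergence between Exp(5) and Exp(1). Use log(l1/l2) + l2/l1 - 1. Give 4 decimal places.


KL divergence for exponential family:
KL = log(l1/l2) + l2/l1 - 1.
log(5/1) = 1.609438.
1/5 = 0.2.
KL = 1.609438 + 0.2 - 1 = 0.8094

0.8094


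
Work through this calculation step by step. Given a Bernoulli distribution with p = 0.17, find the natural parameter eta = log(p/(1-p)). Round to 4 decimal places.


Natural parameter for Bernoulli: eta = log(p/(1-p)).
p = 0.17, 1-p = 0.83.
p/(1-p) = 0.204819.
eta = log(0.204819) = -1.5856

-1.5856


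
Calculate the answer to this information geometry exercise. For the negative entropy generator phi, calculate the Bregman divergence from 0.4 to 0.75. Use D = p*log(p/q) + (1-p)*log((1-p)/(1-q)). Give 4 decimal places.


Bregman divergence with negative entropy generator:
D = p*log(p/q) + (1-p)*log((1-p)/(1-q)).
p = 0.4, q = 0.75.
p*log(p/q) = 0.4*log(0.4/0.75) = -0.251443.
(1-p)*log((1-p)/(1-q)) = 0.6*log(0.6/0.25) = 0.525281.
D = -0.251443 + 0.525281 = 0.2738

0.2738


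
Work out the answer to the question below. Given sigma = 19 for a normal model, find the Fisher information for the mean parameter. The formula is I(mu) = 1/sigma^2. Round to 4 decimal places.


The Fisher information for the mean of a normal distribution is I(mu) = 1/sigma^2.
sigma = 19, so sigma^2 = 361.
I(mu) = 1/361 = 0.0028

0.0028


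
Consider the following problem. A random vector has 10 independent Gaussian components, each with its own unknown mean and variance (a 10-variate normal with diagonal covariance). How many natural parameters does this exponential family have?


Exponential family dimension calculation:
Each univariate normal has two natural parameters (mu/sigma^2 and -1/(2 sigma^2)).
With 10 independent components, dim = 2 * 10 = 20.

20


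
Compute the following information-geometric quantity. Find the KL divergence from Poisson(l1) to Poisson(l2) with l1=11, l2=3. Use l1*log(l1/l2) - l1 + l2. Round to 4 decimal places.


KL divergence for Poisson:
KL = l1*log(l1/l2) - l1 + l2.
l1 = 11, l2 = 3.
log(11/3) = 1.299283.
l1*log(l1/l2) = 11 * 1.299283 = 14.292113.
KL = 14.292113 - 11 + 3 = 6.2921

6.2921


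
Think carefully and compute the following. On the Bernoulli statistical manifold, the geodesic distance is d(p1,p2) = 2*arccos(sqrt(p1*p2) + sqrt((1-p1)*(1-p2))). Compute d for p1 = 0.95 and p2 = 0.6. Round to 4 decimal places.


Geodesic distance on Bernoulli manifold:
d(p1,p2) = 2*arccos(sqrt(p1*p2) + sqrt((1-p1)*(1-p2))).
sqrt(p1*p2) = sqrt(0.95*0.6) = 0.754983.
sqrt((1-p1)*(1-p2)) = sqrt(0.05*0.4) = 0.141421.
arg = 0.754983 + 0.141421 = 0.896405.
d = 2*arccos(0.896405) = 0.9184

0.9184


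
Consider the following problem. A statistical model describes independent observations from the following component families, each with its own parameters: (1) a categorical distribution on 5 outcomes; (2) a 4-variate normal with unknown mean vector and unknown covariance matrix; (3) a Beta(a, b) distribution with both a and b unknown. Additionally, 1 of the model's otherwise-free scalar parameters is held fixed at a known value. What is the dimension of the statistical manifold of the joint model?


The dimension of a statistical manifold equals the number of free
(independent) real parameters of the model. For a product of independent
blocks the parameter counts add.
- categorical on 5 outcomes (probabilities sum to 1): 5-1 = 4.
- 4-variate normal: 4 (mean) + 4*5/2 = 10 (symmetric covariance) = 14.
- Beta (a, b): 2.
Total = 4 + 14 + 2 = 20.
1 parameter(s) fixed at known values: 20 - 1 = 19.
Dimension = 19

19


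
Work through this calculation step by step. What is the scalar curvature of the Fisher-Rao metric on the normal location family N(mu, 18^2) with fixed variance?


This family has a single free parameter, so its statistical manifold
is 1-dimensional. The Riemann curvature tensor of any 1-dimensional
Riemannian manifold vanishes identically, so R = 0.

0


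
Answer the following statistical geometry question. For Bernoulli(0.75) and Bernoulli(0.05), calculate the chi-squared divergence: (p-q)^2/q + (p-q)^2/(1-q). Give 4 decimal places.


Chi-squared divergence between Bernoulli distributions:
chi^2 = (p-q)^2/q + (p-q)^2/(1-q).
p = 0.75, q = 0.05, p-q = 0.7.
(p-q)^2 = 0.49.
term1 = 0.49/0.05 = 9.8.
term2 = 0.49/0.95 = 0.515789.
chi^2 = 9.8 + 0.515789 = 10.3158

10.3158


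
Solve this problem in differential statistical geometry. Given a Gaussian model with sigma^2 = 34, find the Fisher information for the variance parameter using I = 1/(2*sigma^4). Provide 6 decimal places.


Fisher information for variance: I(sigma^2) = 1/(2*sigma^4).
sigma^2 = 34, so sigma^4 = 1156.
I = 1/(2*1156) = 1/2312 = 0.000433

0.000433


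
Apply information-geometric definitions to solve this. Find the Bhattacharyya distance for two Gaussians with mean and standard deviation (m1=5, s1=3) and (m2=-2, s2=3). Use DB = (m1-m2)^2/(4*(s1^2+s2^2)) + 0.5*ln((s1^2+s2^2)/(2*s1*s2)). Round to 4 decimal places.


Bhattacharyya distance between two Gaussians:
DB = (m1-m2)^2/(4*(s1^2+s2^2)) + (1/2)*ln((s1^2+s2^2)/(2*s1*s2)).
(m1-m2)^2 = (7)^2 = 49.
s1^2+s2^2 = 9 + 9 = 18.
term1 = 49/72 = 0.680556.
term2 = 0.5*ln(18/18.0) = 0.0.
DB = 0.680556 + 0.0 = 0.6806

0.6806


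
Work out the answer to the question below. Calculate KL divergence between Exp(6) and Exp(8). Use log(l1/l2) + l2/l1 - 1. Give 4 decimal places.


KL divergence for exponential family:
KL = log(l1/l2) + l2/l1 - 1.
log(6/8) = -0.287682.
8/6 = 1.333333.
KL = -0.287682 + 1.333333 - 1 = 0.0457

0.0457


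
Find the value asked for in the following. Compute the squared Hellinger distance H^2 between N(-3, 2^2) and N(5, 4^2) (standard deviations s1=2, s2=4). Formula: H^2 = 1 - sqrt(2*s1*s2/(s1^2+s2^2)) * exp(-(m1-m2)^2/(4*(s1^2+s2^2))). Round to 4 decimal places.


Squared Hellinger distance for Gaussians:
H^2 = 1 - sqrt(2*s1*s2/(s1^2+s2^2)) * exp(-(m1-m2)^2/(4*(s1^2+s2^2))).
s1^2 = 4, s2^2 = 16, s1^2+s2^2 = 20.
sqrt(2*2*4/(20)) = 0.894427.
(m1-m2)^2 = (-8)^2 = 64.
exp(-64/(4*20)) = exp(-0.8) = 0.449329.
H^2 = 1 - 0.894427*0.449329 = 0.5981

0.5981


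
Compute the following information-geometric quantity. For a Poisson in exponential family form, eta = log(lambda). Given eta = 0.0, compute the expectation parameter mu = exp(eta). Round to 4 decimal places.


Expectation parameter for Poisson exponential family:
mu = exp(eta).
eta = 0.0.
mu = exp(0.0) = 1.0000

1.0000


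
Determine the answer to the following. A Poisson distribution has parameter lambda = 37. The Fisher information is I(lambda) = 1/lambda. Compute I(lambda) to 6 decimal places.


Fisher information for Poisson: I(lambda) = 1/lambda.
lambda = 37.
I(lambda) = 1/37 = 0.027027

0.027027


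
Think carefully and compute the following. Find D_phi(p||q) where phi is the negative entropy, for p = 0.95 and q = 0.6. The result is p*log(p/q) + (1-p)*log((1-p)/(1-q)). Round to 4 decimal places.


Bregman divergence with negative entropy generator:
D = p*log(p/q) + (1-p)*log((1-p)/(1-q)).
p = 0.95, q = 0.6.
p*log(p/q) = 0.95*log(0.95/0.6) = 0.436556.
(1-p)*log((1-p)/(1-q)) = 0.05*log(0.05/0.4) = -0.103972.
D = 0.436556 + -0.103972 = 0.3326

0.3326


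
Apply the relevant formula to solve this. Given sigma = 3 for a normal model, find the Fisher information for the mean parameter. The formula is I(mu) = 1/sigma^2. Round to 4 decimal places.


The Fisher information for the mean of a normal distribution is I(mu) = 1/sigma^2.
sigma = 3, so sigma^2 = 9.
I(mu) = 1/9 = 0.1111

0.1111


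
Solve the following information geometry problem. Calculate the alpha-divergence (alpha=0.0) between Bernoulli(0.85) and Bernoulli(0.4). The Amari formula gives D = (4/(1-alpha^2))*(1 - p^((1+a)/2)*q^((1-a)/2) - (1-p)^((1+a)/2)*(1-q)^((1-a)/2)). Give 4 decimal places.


Amari alpha-divergence:
D = (4/(1-alpha^2))*(1 - p^((1+a)/2)*q^((1-a)/2) - (1-p)^((1+a)/2)*(1-q)^((1-a)/2)).
alpha = 0.0, p = 0.85, q = 0.4.
e1 = (1+alpha)/2 = 0.5, e2 = (1-alpha)/2 = 0.5.
t1 = p^e1 * q^e2 = 0.85^0.5 * 0.4^0.5 = 0.583095.
t2 = (1-p)^e1 * (1-q)^e2 = 0.15^0.5 * 0.6^0.5 = 0.3.
4/(1-alpha^2) = 4.0.
D = 4.0*(1 - 0.583095 - 0.3) = 0.4676

0.4676


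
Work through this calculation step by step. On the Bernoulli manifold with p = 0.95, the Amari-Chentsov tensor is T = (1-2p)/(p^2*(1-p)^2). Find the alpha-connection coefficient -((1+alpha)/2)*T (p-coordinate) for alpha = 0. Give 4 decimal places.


Skewness (Amari-Chentsov) tensor: T = (1-2p)/(p^2*(1-p)^2).
p = 0.95, 1-2p = -0.9, p^2 = 0.9025, (1-p)^2 = 0.0025.
T = -0.9/(0.9025 * 0.0025) = -398.891967.
In the p-coordinate, Gamma^(alpha) = Gamma^(0) - (alpha/2)*T with Gamma^(0) = (1/2)*g'(p) = -T/2,
so Gamma^(alpha) = -((1+alpha)/2)*T.
alpha = 0, -(1+alpha)/2 = -0.5.
Gamma = -0.5 * -398.891967 = 199.4460

199.4460


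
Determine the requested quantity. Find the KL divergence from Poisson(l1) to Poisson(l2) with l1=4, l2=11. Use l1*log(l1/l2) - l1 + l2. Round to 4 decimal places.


KL divergence for Poisson:
KL = l1*log(l1/l2) - l1 + l2.
l1 = 4, l2 = 11.
log(4/11) = -1.011601.
l1*log(l1/l2) = 4 * -1.011601 = -4.046404.
KL = -4.046404 - 4 + 11 = 2.9536

2.9536


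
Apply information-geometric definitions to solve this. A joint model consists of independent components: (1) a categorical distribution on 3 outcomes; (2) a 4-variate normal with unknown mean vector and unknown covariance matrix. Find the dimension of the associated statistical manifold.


The dimension of a statistical manifold equals the number of free
(independent) real parameters of the model. For a product of independent
blocks the parameter counts add.
- categorical on 3 outcomes (probabilities sum to 1): 3-1 = 2.
- 4-variate normal: 4 (mean) + 4*5/2 = 10 (symmetric covariance) = 14.
Total = 2 + 14 = 16.
Dimension = 16

16


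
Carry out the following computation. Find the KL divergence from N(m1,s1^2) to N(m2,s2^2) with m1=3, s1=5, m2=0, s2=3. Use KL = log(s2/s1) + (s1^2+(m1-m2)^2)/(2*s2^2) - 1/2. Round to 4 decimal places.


KL divergence between normal distributions:
KL = log(s2/s1) + (s1^2 + (m1-m2)^2)/(2*s2^2) - 1/2.
log(3/5) = -0.510826.
(5^2 + (3-0)^2)/(2*3^2) = (25 + 9)/18 = 1.888889.
KL = -0.510826 + 1.888889 - 0.5 = 0.8781

0.8781


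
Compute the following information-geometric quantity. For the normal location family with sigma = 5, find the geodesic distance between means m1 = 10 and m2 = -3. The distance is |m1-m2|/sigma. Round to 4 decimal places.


On the fixed-variance normal subfamily, geodesic distance = |m1-m2|/sigma.
|10 - -3| = 13.
sigma = 5.
d = 13/5 = 2.6000

2.6000


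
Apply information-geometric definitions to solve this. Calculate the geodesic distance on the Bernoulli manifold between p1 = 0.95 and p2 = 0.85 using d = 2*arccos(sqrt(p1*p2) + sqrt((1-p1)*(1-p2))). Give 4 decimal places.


Geodesic distance on Bernoulli manifold:
d(p1,p2) = 2*arccos(sqrt(p1*p2) + sqrt((1-p1)*(1-p2))).
sqrt(p1*p2) = sqrt(0.95*0.85) = 0.89861.
sqrt((1-p1)*(1-p2)) = sqrt(0.05*0.15) = 0.086603.
arg = 0.89861 + 0.086603 = 0.985213.
d = 2*arccos(0.985213) = 0.3444

0.3444


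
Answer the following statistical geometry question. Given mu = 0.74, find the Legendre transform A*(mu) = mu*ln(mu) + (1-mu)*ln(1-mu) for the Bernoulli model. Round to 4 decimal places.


Legendre transform for Bernoulli:
A*(mu) = mu*log(mu) + (1-mu)*log(1-mu).
mu = 0.74, 1-mu = 0.26.
mu*log(mu) = 0.74*log(0.74) = -0.222818.
(1-mu)*log(1-mu) = 0.26*log(0.26) = -0.350239.
A* = -0.222818 + -0.350239 = -0.5731

-0.5731


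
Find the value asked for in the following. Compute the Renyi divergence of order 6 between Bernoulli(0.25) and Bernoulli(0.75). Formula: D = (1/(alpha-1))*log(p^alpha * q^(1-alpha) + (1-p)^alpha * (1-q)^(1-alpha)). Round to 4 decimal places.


Renyi divergence of order alpha between Bernoulli distributions:
D = (1/(alpha-1))*log(p^alpha * q^(1-alpha) + (1-p)^alpha * (1-q)^(1-alpha)).
alpha = 6, p = 0.25, q = 0.75.
p^alpha * q^(1-alpha) = 0.25^6 * 0.75^-5 = 0.001029.
(1-p)^alpha * (1-q)^(1-alpha) = 0.75^6 * 0.25^-5 = 182.25.
sum = 0.001029 + 182.25 = 182.251029.
D = (1/5)*log(182.251029) = 1.0411

1.0411


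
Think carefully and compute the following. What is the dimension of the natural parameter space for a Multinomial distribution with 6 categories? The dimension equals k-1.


Exponential family dimension calculation:
For Multinomial with k=6 categories, dim = k-1 = 5.

5


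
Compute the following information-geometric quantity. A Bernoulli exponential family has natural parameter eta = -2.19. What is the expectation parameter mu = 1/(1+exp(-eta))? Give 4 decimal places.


Dual coordinate (expectation parameter) for Bernoulli:
mu = 1/(1+exp(-eta)).
eta = -2.19.
exp(-eta) = exp(2.19) = 8.935213.
mu = 1/(1+8.935213) = 0.1007

0.1007


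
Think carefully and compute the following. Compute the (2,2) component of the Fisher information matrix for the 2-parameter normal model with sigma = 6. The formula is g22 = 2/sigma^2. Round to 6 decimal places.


For the 2-parameter normal family, the Fisher metric has:
  g11 = 1/sigma^2, g22 = 2/sigma^2.
sigma = 6, sigma^2 = 36.
g22 = 0.055556

0.055556


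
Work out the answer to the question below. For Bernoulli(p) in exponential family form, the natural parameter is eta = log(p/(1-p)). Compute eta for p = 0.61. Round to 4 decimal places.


Natural parameter for Bernoulli: eta = log(p/(1-p)).
p = 0.61, 1-p = 0.39.
p/(1-p) = 1.564103.
eta = log(1.564103) = 0.4473

0.4473


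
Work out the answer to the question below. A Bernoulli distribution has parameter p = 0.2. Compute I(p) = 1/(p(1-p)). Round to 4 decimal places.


For Bernoulli(p), Fisher information is I(p) = 1/(p*(1-p)).
p = 0.2, 1-p = 0.8.
p*(1-p) = 0.16.
I(p) = 1/0.16 = 6.2500

6.2500


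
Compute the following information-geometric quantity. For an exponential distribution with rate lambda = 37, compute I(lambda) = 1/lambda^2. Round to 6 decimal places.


Fisher information for exponential: I(lambda) = 1/lambda^2.
lambda = 37, lambda^2 = 1369.
I = 1/1369 = 0.000730

0.000730


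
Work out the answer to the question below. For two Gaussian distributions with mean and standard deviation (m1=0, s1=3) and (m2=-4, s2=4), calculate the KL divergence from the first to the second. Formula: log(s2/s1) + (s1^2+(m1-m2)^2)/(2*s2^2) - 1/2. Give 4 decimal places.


KL divergence between normal distributions:
KL = log(s2/s1) + (s1^2 + (m1-m2)^2)/(2*s2^2) - 1/2.
log(4/3) = 0.287682.
(3^2 + (0--4)^2)/(2*4^2) = (9 + 16)/32 = 0.78125.
KL = 0.287682 + 0.78125 - 0.5 = 0.5689

0.5689


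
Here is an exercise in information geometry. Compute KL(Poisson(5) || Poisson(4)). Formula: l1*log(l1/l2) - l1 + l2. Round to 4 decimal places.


KL divergence for Poisson:
KL = l1*log(l1/l2) - l1 + l2.
l1 = 5, l2 = 4.
log(5/4) = 0.223144.
l1*log(l1/l2) = 5 * 0.223144 = 1.115718.
KL = 1.115718 - 5 + 4 = 0.1157

0.1157


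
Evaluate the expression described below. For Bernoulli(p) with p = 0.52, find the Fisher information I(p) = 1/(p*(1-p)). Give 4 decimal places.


For Bernoulli(p), Fisher information is I(p) = 1/(p*(1-p)).
p = 0.52, 1-p = 0.48.
p*(1-p) = 0.2496.
I(p) = 1/0.2496 = 4.0064

4.0064


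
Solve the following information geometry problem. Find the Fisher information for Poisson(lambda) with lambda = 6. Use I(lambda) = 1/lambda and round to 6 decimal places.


Fisher information for Poisson: I(lambda) = 1/lambda.
lambda = 6.
I(lambda) = 1/6 = 0.166667

0.166667


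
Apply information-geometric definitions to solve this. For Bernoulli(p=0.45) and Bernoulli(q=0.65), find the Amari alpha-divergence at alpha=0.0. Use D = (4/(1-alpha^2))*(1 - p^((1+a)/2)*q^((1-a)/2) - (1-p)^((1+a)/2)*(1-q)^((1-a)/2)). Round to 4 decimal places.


Amari alpha-divergence:
D = (4/(1-alpha^2))*(1 - p^((1+a)/2)*q^((1-a)/2) - (1-p)^((1+a)/2)*(1-q)^((1-a)/2)).
alpha = 0.0, p = 0.45, q = 0.65.
e1 = (1+alpha)/2 = 0.5, e2 = (1-alpha)/2 = 0.5.
t1 = p^e1 * q^e2 = 0.45^0.5 * 0.65^0.5 = 0.540833.
t2 = (1-p)^e1 * (1-q)^e2 = 0.55^0.5 * 0.35^0.5 = 0.438748.
4/(1-alpha^2) = 4.0.
D = 4.0*(1 - 0.540833 - 0.438748) = 0.0817

0.0817


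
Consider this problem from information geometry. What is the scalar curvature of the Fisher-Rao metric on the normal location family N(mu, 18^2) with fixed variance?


This family has a single free parameter, so its statistical manifold
is 1-dimensional. The Riemann curvature tensor of any 1-dimensional
Riemannian manifold vanishes identically, so R = 0.

0


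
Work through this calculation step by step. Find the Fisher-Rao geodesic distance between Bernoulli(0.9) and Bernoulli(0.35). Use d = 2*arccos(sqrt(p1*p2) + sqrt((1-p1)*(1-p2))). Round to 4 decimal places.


Geodesic distance on Bernoulli manifold:
d(p1,p2) = 2*arccos(sqrt(p1*p2) + sqrt((1-p1)*(1-p2))).
sqrt(p1*p2) = sqrt(0.9*0.35) = 0.561249.
sqrt((1-p1)*(1-p2)) = sqrt(0.1*0.65) = 0.254951.
arg = 0.561249 + 0.254951 = 0.8162.
d = 2*arccos(0.8162) = 1.2320

1.2320


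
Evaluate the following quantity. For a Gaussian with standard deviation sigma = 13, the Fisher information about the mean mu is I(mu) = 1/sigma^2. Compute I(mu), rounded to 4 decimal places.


The Fisher information for the mean of a normal distribution is I(mu) = 1/sigma^2.
sigma = 13, so sigma^2 = 169.
I(mu) = 1/169 = 0.0059

0.0059


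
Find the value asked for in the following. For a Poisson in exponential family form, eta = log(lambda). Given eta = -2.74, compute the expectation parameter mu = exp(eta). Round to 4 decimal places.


Expectation parameter for Poisson exponential family:
mu = exp(eta).
eta = -2.74.
mu = exp(-2.74) = 0.0646

0.0646


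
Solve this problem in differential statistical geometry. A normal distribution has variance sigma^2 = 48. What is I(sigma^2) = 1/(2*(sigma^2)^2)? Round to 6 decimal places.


Fisher information for variance: I(sigma^2) = 1/(2*sigma^4).
sigma^2 = 48, so sigma^4 = 2304.
I = 1/(2*2304) = 1/4608 = 0.000217

0.000217


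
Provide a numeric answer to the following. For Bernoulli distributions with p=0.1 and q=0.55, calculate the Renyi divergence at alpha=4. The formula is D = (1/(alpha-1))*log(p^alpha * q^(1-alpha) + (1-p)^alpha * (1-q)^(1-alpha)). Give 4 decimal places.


Renyi divergence of order alpha between Bernoulli distributions:
D = (1/(alpha-1))*log(p^alpha * q^(1-alpha) + (1-p)^alpha * (1-q)^(1-alpha)).
alpha = 4, p = 0.1, q = 0.55.
p^alpha * q^(1-alpha) = 0.1^4 * 0.55^-3 = 0.000601.
(1-p)^alpha * (1-q)^(1-alpha) = 0.9^4 * 0.45^-3 = 7.2.
sum = 0.000601 + 7.2 = 7.200601.
D = (1/3)*log(7.200601) = 0.6581

0.6581


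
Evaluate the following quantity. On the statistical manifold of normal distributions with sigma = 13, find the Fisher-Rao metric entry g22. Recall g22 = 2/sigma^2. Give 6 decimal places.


For the 2-parameter normal family, the Fisher metric has:
  g11 = 1/sigma^2, g22 = 2/sigma^2.
sigma = 13, sigma^2 = 169.
g22 = 0.011834

0.011834


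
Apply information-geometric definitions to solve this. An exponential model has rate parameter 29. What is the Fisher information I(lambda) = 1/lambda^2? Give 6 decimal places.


Fisher information for exponential: I(lambda) = 1/lambda^2.
lambda = 29, lambda^2 = 841.
I = 1/841 = 0.001189

0.001189


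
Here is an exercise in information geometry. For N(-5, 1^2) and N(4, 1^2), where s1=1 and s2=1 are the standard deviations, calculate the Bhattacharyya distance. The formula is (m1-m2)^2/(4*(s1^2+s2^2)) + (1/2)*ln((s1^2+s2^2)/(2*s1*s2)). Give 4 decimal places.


Bhattacharyya distance between two Gaussians:
DB = (m1-m2)^2/(4*(s1^2+s2^2)) + (1/2)*ln((s1^2+s2^2)/(2*s1*s2)).
(m1-m2)^2 = (-9)^2 = 81.
s1^2+s2^2 = 1 + 1 = 2.
term1 = 81/8 = 10.125.
term2 = 0.5*ln(2/2.0) = 0.0.
DB = 10.125 + 0.0 = 10.1250

10.1250


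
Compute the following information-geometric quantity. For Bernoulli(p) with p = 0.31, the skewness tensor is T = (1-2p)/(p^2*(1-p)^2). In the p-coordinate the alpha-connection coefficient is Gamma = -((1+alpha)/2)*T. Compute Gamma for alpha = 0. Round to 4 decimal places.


Skewness (Amari-Chentsov) tensor: T = (1-2p)/(p^2*(1-p)^2).
p = 0.31, 1-2p = 0.38, p^2 = 0.0961, (1-p)^2 = 0.4761.
T = 0.38/(0.0961 * 0.4761) = 8.305428.
In the p-coordinate, Gamma^(alpha) = Gamma^(0) - (alpha/2)*T with Gamma^(0) = (1/2)*g'(p) = -T/2,
so Gamma^(alpha) = -((1+alpha)/2)*T.
alpha = 0, -(1+alpha)/2 = -0.5.
Gamma = -0.5 * 8.305428 = -4.1527

-4.1527


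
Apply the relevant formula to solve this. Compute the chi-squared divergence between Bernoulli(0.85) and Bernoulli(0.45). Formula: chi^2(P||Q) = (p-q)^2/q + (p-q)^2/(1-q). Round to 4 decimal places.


Chi-squared divergence between Bernoulli distributions:
chi^2 = (p-q)^2/q + (p-q)^2/(1-q).
p = 0.85, q = 0.45, p-q = 0.4.
(p-q)^2 = 0.16.
term1 = 0.16/0.45 = 0.355556.
term2 = 0.16/0.55 = 0.290909.
chi^2 = 0.355556 + 0.290909 = 0.6465

0.6465


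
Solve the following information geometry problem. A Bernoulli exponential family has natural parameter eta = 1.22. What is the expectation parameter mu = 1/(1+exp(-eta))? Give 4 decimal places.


Dual coordinate (expectation parameter) for Bernoulli:
mu = 1/(1+exp(-eta)).
eta = 1.22.
exp(-eta) = exp(-1.22) = 0.29523.
mu = 1/(1+0.29523) = 0.7721

0.7721


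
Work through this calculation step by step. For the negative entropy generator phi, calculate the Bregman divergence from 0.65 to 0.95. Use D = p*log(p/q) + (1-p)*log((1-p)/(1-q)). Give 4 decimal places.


Bregman divergence with negative entropy generator:
D = p*log(p/q) + (1-p)*log((1-p)/(1-q)).
p = 0.65, q = 0.95.
p*log(p/q) = 0.65*log(0.65/0.95) = -0.246668.
(1-p)*log((1-p)/(1-q)) = 0.35*log(0.35/0.05) = 0.681069.
D = -0.246668 + 0.681069 = 0.4344

0.4344


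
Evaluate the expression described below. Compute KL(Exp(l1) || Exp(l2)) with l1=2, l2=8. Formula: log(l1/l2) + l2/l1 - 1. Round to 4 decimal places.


KL divergence for exponential family:
KL = log(l1/l2) + l2/l1 - 1.
log(2/8) = -1.386294.
8/2 = 4.0.
KL = -1.386294 + 4.0 - 1 = 1.6137

1.6137


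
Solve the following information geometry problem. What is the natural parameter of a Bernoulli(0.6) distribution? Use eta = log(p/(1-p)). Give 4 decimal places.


Natural parameter for Bernoulli: eta = log(p/(1-p)).
p = 0.6, 1-p = 0.4.
p/(1-p) = 1.5.
eta = log(1.5) = 0.4055

0.4055


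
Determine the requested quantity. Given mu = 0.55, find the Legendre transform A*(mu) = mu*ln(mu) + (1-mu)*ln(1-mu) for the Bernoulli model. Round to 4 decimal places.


Legendre transform for Bernoulli:
A*(mu) = mu*log(mu) + (1-mu)*log(1-mu).
mu = 0.55, 1-mu = 0.45.
mu*log(mu) = 0.55*log(0.55) = -0.32881.
(1-mu)*log(1-mu) = 0.45*log(0.45) = -0.359328.
A* = -0.32881 + -0.359328 = -0.6881

-0.6881


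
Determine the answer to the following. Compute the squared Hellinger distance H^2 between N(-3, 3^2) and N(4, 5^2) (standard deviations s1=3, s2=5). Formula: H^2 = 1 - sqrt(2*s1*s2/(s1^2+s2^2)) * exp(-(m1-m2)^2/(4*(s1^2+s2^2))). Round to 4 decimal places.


Squared Hellinger distance for Gaussians:
H^2 = 1 - sqrt(2*s1*s2/(s1^2+s2^2)) * exp(-(m1-m2)^2/(4*(s1^2+s2^2))).
s1^2 = 9, s2^2 = 25, s1^2+s2^2 = 34.
sqrt(2*3*5/(34)) = 0.939336.
(m1-m2)^2 = (-7)^2 = 49.
exp(-49/(4*34)) = exp(-0.360294) = 0.697471.
H^2 = 1 - 0.939336*0.697471 = 0.3448

0.3448


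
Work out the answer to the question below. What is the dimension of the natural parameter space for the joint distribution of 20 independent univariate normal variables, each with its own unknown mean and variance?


Exponential family dimension calculation:
Each univariate normal has two natural parameters (mu/sigma^2 and -1/(2 sigma^2)).
With 20 independent components, dim = 2 * 20 = 40.

40


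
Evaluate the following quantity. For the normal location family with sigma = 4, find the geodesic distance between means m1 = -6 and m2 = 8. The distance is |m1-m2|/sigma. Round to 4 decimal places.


On the fixed-variance normal subfamily, geodesic distance = |m1-m2|/sigma.
|-6 - 8| = 14.
sigma = 4.
d = 14/4 = 3.5000

3.5000


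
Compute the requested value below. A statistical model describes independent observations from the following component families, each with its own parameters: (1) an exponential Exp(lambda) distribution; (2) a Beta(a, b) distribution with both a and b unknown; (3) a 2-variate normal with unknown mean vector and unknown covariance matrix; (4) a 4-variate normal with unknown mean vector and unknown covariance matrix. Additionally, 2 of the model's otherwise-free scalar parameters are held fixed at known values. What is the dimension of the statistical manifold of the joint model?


The dimension of a statistical manifold equals the number of free
(independent) real parameters of the model. For a product of independent
blocks the parameter counts add.
- exponential (lambda): 1.
- Beta (a, b): 2.
- 2-variate normal: 2 (mean) + 2*3/2 = 3 (symmetric covariance) = 5.
- 4-variate normal: 4 (mean) + 4*5/2 = 10 (symmetric covariance) = 14.
Total = 1 + 2 + 5 + 14 = 22.
2 parameter(s) fixed at known values: 22 - 2 = 20.
Dimension = 20

20


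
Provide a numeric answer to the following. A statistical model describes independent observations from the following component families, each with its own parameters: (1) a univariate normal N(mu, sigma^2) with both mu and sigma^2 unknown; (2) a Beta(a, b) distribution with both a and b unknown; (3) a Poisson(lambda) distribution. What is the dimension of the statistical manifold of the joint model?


The dimension of a statistical manifold equals the number of free
(independent) real parameters of the model. For a product of independent
blocks the parameter counts add.
- normal (mu, sigma^2): 2.
- Beta (a, b): 2.
- Poisson (lambda): 1.
Total = 2 + 2 + 1 = 5.
Dimension = 5

5


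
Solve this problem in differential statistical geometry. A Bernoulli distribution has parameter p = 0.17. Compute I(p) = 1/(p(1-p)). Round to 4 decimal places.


For Bernoulli(p), Fisher information is I(p) = 1/(p*(1-p)).
p = 0.17, 1-p = 0.83.
p*(1-p) = 0.1411.
I(p) = 1/0.1411 = 7.0872

7.0872


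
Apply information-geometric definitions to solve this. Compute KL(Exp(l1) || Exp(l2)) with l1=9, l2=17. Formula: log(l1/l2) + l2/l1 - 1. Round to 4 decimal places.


KL divergence for exponential family:
KL = log(l1/l2) + l2/l1 - 1.
log(9/17) = -0.635989.
17/9 = 1.888889.
KL = -0.635989 + 1.888889 - 1 = 0.2529

0.2529


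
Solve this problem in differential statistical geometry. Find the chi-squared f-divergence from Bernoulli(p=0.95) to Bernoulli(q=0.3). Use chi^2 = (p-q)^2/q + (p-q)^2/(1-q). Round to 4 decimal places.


Chi-squared divergence between Bernoulli distributions:
chi^2 = (p-q)^2/q + (p-q)^2/(1-q).
p = 0.95, q = 0.3, p-q = 0.65.
(p-q)^2 = 0.4225.
term1 = 0.4225/0.3 = 1.408333.
term2 = 0.4225/0.7 = 0.603571.
chi^2 = 1.408333 + 0.603571 = 2.0119

2.0119


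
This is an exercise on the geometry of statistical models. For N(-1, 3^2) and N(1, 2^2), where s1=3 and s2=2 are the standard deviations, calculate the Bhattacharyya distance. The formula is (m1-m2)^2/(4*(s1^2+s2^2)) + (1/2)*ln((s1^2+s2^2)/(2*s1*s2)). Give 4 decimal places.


Bhattacharyya distance between two Gaussians:
DB = (m1-m2)^2/(4*(s1^2+s2^2)) + (1/2)*ln((s1^2+s2^2)/(2*s1*s2)).
(m1-m2)^2 = (-2)^2 = 4.
s1^2+s2^2 = 9 + 4 = 13.
term1 = 4/52 = 0.076923.
term2 = 0.5*ln(13/12.0) = 0.040021.
DB = 0.076923 + 0.040021 = 0.1169

0.1169


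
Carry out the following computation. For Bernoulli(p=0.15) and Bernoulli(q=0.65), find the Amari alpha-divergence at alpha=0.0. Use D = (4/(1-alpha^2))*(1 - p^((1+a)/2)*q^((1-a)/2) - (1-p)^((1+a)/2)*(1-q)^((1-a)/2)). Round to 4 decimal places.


Amari alpha-divergence:
D = (4/(1-alpha^2))*(1 - p^((1+a)/2)*q^((1-a)/2) - (1-p)^((1+a)/2)*(1-q)^((1-a)/2)).
alpha = 0.0, p = 0.15, q = 0.65.
e1 = (1+alpha)/2 = 0.5, e2 = (1-alpha)/2 = 0.5.
t1 = p^e1 * q^e2 = 0.15^0.5 * 0.65^0.5 = 0.31225.
t2 = (1-p)^e1 * (1-q)^e2 = 0.85^0.5 * 0.35^0.5 = 0.545436.
4/(1-alpha^2) = 4.0.
D = 4.0*(1 - 0.31225 - 0.545436) = 0.5693

0.5693


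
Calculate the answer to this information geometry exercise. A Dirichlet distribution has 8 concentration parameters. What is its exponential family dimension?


Exponential family dimension calculation:
Dirichlet with 8 components has 8 natural parameters.

8


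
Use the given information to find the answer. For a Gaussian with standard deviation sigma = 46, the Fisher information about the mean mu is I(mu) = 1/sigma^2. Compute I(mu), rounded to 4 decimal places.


The Fisher information for the mean of a normal distribution is I(mu) = 1/sigma^2.
sigma = 46, so sigma^2 = 2116.
I(mu) = 1/2116 = 0.0005

0.0005


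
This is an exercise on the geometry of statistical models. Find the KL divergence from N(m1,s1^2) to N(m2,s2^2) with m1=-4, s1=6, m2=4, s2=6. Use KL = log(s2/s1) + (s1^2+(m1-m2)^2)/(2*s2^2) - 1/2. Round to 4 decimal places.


KL divergence between normal distributions:
KL = log(s2/s1) + (s1^2 + (m1-m2)^2)/(2*s2^2) - 1/2.
log(6/6) = 0.0.
(6^2 + (-4-4)^2)/(2*6^2) = (36 + 64)/72 = 1.388889.
KL = 0.0 + 1.388889 - 0.5 = 0.8889

0.8889


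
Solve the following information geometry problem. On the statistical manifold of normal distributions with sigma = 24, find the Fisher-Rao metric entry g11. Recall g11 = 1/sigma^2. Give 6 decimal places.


For the 2-parameter normal family, the Fisher metric has:
  g11 = 1/sigma^2, g22 = 2/sigma^2.
sigma = 24, sigma^2 = 576.
g11 = 0.001736

0.001736


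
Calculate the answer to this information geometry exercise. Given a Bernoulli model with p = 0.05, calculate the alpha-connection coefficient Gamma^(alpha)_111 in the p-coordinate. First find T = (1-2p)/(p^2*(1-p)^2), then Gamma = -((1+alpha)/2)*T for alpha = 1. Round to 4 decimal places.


Skewness (Amari-Chentsov) tensor: T = (1-2p)/(p^2*(1-p)^2).
p = 0.05, 1-2p = 0.9, p^2 = 0.0025, (1-p)^2 = 0.9025.
T = 0.9/(0.0025 * 0.9025) = 398.891967.
In the p-coordinate, Gamma^(alpha) = Gamma^(0) - (alpha/2)*T with Gamma^(0) = (1/2)*g'(p) = -T/2,
so Gamma^(alpha) = -((1+alpha)/2)*T.
alpha = 1, -(1+alpha)/2 = -1.0.
Gamma = -1.0 * 398.891967 = -398.8920

-398.8920
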